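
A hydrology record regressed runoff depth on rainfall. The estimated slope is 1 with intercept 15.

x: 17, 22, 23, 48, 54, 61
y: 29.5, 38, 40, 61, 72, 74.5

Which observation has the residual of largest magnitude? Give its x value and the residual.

x = 54, r = 3

x=17: ŷ = 15 + 17 = 32; r = 29.5 − 32 = -2.5
x=22: ŷ = 15 + 22 = 37; r = 38 − 37 = 1
x=23: ŷ = 15 + 23 = 38; r = 40 − 38 = 2
x=48: ŷ = 15 + 48 = 63; r = 61 − 63 = -2
x=54: ŷ = 15 + 54 = 69; r = 72 − 69 = 3
x=61: ŷ = 15 + 61 = 76; r = 74.5 − 76 = -1.5
Largest |r| is 3 at x = 54, residual 3.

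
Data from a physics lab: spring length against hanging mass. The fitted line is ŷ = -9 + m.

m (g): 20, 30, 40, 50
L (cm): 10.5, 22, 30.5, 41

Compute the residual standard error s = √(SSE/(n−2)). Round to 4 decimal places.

m=20: ŷ = -9 + 20 = 11; e = 10.5 − 11 = -0.5
m=30: ŷ = -9 + 30 = 21; e = 22 − 21 = 1
m=40: ŷ = -9 + 40 = 31; e = 30.5 − 31 = -0.5
m=50: ŷ = -9 + 50 = 41; e = 41 − 41 = 0
SSE = 0.25 + 1 + 0.25 + 0 = 1.5
s = √(1.5/2) = √0.75 ≈ 0.8660

s = 0.8660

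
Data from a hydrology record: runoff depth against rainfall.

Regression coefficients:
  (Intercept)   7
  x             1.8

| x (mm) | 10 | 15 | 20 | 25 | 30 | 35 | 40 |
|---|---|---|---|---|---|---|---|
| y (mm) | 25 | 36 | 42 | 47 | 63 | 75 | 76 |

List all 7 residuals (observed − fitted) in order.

0, 2, -1, -5, 2, 5, -3

x=10: ŷ = 7 + 1.8·10 = 25; r = 25 − 25 = 0
x=15: ŷ = 7 + 1.8·15 = 34; r = 36 − 34 = 2
x=20: ŷ = 7 + 1.8·20 = 43; r = 42 − 43 = -1
x=25: ŷ = 7 + 1.8·25 = 52; r = 47 − 52 = -5
x=30: ŷ = 7 + 1.8·30 = 61; r = 63 − 61 = 2
x=35: ŷ = 7 + 1.8·35 = 70; r = 75 − 70 = 5
x=40: ŷ = 7 + 1.8·40 = 79; r = 76 − 79 = -3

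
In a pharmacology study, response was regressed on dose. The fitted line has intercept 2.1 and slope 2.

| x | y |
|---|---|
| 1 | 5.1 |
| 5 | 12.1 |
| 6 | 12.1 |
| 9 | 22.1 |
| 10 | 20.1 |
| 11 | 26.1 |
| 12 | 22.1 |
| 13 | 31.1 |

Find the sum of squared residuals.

SSE = 42

x=1: ŷ = 2.1 + 2·1 = 4.1; r = 5.1 − 4.1 = 1
x=5: ŷ = 2.1 + 2·5 = 12.1; r = 12.1 − 12.1 = 0
x=6: ŷ = 2.1 + 2·6 = 14.1; r = 12.1 − 14.1 = -2
x=9: ŷ = 2.1 + 2·9 = 20.1; r = 22.1 − 20.1 = 2
x=10: ŷ = 2.1 + 2·10 = 22.1; r = 20.1 − 22.1 = -2
x=11: ŷ = 2.1 + 2·11 = 24.1; r = 26.1 − 24.1 = 2
x=12: ŷ = 2.1 + 2·12 = 26.1; r = 22.1 − 26.1 = -4
x=13: ŷ = 2.1 + 2·13 = 28.1; r = 31.1 − 28.1 = 3
SSE = 1 + 0 + 4 + 4 + 4 + 4 + 16 + 9 = 42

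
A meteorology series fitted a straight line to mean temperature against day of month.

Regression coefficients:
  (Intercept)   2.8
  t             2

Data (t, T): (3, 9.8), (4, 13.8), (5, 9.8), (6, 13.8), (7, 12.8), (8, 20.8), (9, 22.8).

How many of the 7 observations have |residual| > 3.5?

1

t=3: ŷ = 2.8 + 2·3 = 8.8; r = 9.8 − 8.8 = 1
t=4: ŷ = 2.8 + 2·4 = 10.8; r = 13.8 − 10.8 = 3
t=5: ŷ = 2.8 + 2·5 = 12.8; r = 9.8 − 12.8 = -3
t=6: ŷ = 2.8 + 2·6 = 14.8; r = 13.8 − 14.8 = -1
t=7: ŷ = 2.8 + 2·7 = 16.8; r = 12.8 − 16.8 = -4
t=8: ŷ = 2.8 + 2·8 = 18.8; r = 20.8 − 18.8 = 2
t=9: ŷ = 2.8 + 2·9 = 20.8; r = 22.8 − 20.8 = 2
|r| > 3.5: t=7 (|r|=4) → 1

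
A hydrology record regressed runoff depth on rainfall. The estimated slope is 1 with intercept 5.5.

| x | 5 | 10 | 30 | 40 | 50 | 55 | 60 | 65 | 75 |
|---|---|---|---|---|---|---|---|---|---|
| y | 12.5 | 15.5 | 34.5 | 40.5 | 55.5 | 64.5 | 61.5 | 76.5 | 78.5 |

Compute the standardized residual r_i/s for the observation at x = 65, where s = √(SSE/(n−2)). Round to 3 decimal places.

1.572

x=5: ŷ = 5.5 + 5 = 10.5; r = 12.5 − 10.5 = 2
x=10: ŷ = 5.5 + 10 = 15.5; r = 15.5 − 15.5 = 0
x=30: ŷ = 5.5 + 30 = 35.5; r = 34.5 − 35.5 = -1
x=40: ŷ = 5.5 + 40 = 45.5; r = 40.5 − 45.5 = -5
x=50: ŷ = 5.5 + 50 = 55.5; r = 55.5 − 55.5 = 0
x=55: ŷ = 5.5 + 55 = 60.5; r = 64.5 − 60.5 = 4
x=60: ŷ = 5.5 + 60 = 65.5; r = 61.5 − 65.5 = -4
x=65: ŷ = 5.5 + 65 = 70.5; r = 76.5 − 70.5 = 6
x=75: ŷ = 5.5 + 75 = 80.5; r = 78.5 − 80.5 = -2
SSE = 4 + 0 + 1 + 25 + 0 + 16 + 16 + 36 + 4 = 102
s = √(102/7) = 3.81725
r/s = 6 / 3.81725 = 1.572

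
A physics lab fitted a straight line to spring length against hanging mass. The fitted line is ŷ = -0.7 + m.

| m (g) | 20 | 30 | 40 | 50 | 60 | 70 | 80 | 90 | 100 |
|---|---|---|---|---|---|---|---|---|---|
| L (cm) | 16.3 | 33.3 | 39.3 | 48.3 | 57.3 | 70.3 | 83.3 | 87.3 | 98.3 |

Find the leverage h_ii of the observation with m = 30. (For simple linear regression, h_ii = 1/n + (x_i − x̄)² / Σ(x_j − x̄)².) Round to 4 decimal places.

m̄ = (20 + 30 + 40 + 50 + 60 + 70 + 80 + 90 + 100)/9 = 60
Σ(m − m̄)² = 1600 + 900 + 400 + 100 + 0 + 100 + 400 + 900 + 1600 = 6000
h = 1/9 + (-30)²/6000 = 0.111111 + 0.15 = 0.2611

h = 0.2611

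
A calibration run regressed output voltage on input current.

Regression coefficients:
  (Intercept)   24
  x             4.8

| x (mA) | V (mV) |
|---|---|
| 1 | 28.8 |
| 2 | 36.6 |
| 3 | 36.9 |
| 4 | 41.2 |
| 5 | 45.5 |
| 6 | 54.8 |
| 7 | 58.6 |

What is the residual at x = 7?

ŷ = 24 + 4.8·7 = 57.6
e = 58.6 − 57.6 = 1

e = 1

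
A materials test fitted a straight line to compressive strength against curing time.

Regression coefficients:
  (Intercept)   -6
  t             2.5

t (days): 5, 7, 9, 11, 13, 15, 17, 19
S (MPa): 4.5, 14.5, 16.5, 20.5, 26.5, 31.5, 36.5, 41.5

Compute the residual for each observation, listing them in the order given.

-2, 3, 0, -1, 0, 0, 0, 0

t=5: ŷ = -6 + 2.5·5 = 6.5; e = 4.5 − 6.5 = -2
t=7: ŷ = -6 + 2.5·7 = 11.5; e = 14.5 − 11.5 = 3
t=9: ŷ = -6 + 2.5·9 = 16.5; e = 16.5 − 16.5 = 0
t=11: ŷ = -6 + 2.5·11 = 21.5; e = 20.5 − 21.5 = -1
t=13: ŷ = -6 + 2.5·13 = 26.5; e = 26.5 − 26.5 = 0
t=15: ŷ = -6 + 2.5·15 = 31.5; e = 31.5 − 31.5 = 0
t=17: ŷ = -6 + 2.5·17 = 36.5; e = 36.5 − 36.5 = 0
t=19: ŷ = -6 + 2.5·19 = 41.5; e = 41.5 − 41.5 = 0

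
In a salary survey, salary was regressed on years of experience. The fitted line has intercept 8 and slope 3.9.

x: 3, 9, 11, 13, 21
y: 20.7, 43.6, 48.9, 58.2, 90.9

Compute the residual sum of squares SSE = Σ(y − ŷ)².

x=3: ŷ = 8 + 3.9·3 = 19.7; r = 20.7 − 19.7 = 1
x=9: ŷ = 8 + 3.9·9 = 43.1; r = 43.6 − 43.1 = 0.5
x=11: ŷ = 8 + 3.9·11 = 50.9; r = 48.9 − 50.9 = -2
x=13: ŷ = 8 + 3.9·13 = 58.7; r = 58.2 − 58.7 = -0.5
x=21: ŷ = 8 + 3.9·21 = 89.9; r = 90.9 − 89.9 = 1
SSE = 1 + 0.25 + 4 + 0.25 + 1 = 6.5

SSE = 6.5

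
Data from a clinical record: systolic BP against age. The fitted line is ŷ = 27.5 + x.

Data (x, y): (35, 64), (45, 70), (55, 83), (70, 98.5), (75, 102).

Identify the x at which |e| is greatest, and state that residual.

x=35: ŷ = 27.5 + 35 = 62.5; e = 64 − 62.5 = 1.5
x=45: ŷ = 27.5 + 45 = 72.5; e = 70 − 72.5 = -2.5
x=55: ŷ = 27.5 + 55 = 82.5; e = 83 − 82.5 = 0.5
x=70: ŷ = 27.5 + 70 = 97.5; e = 98.5 − 97.5 = 1
x=75: ŷ = 27.5 + 75 = 102.5; e = 102 − 102.5 = -0.5
Largest |e| is 2.5 at x = 45, residual -2.5.

x = 45, e = -2.5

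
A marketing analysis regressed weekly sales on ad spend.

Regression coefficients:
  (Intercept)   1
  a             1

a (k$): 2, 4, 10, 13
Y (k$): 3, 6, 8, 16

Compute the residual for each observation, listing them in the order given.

0, 1, -3, 2

a=2: ŷ = 1 + 2 = 3; e = 3 − 3 = 0
a=4: ŷ = 1 + 4 = 5; e = 6 − 5 = 1
a=10: ŷ = 1 + 10 = 11; e = 8 − 11 = -3
a=13: ŷ = 1 + 13 = 14; e = 16 − 14 = 2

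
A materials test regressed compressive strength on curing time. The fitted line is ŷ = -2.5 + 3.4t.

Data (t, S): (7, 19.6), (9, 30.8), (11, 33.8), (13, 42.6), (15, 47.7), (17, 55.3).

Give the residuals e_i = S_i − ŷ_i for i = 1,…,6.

t=7: ŷ = -2.5 + 3.4·7 = 21.3; e = 19.6 − 21.3 = -1.7
t=9: ŷ = -2.5 + 3.4·9 = 28.1; e = 30.8 − 28.1 = 2.7
t=11: ŷ = -2.5 + 3.4·11 = 34.9; e = 33.8 − 34.9 = -1.1
t=13: ŷ = -2.5 + 3.4·13 = 41.7; e = 42.6 − 41.7 = 0.9
t=15: ŷ = -2.5 + 3.4·15 = 48.5; e = 47.7 − 48.5 = -0.8
t=17: ŷ = -2.5 + 3.4·17 = 55.3; e = 55.3 − 55.3 = 0

-1.7, 2.7, -1.1, 0.9, -0.8, 0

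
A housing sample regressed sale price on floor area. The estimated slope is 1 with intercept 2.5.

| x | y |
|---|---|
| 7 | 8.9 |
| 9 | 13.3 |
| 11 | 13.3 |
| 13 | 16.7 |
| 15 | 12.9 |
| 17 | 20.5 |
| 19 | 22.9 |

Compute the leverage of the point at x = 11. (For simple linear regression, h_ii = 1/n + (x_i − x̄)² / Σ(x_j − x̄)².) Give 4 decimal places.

h = 0.1786

x̄ = (7 + 9 + 11 + 13 + 15 + 17 + 19)/7 = 13
Σ(x − x̄)² = 36 + 16 + 4 + 0 + 4 + 16 + 36 = 112
h = 1/7 + (-2)²/112 = 0.142857 + 0.0357143 = 0.1786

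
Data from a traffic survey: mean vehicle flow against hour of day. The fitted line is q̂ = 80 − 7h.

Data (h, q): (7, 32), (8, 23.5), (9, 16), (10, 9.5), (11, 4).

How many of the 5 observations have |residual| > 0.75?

h=7: q̂ = 80 − 7·7 = 31; r = 32 − 31 = 1
h=8: q̂ = 80 − 7·8 = 24; r = 23.5 − 24 = -0.5
h=9: q̂ = 80 − 7·9 = 17; r = 16 − 17 = -1
h=10: q̂ = 80 − 7·10 = 10; r = 9.5 − 10 = -0.5
h=11: q̂ = 80 − 7·11 = 3; r = 4 − 3 = 1
|r| > 0.75: h=7 (|r|=1), h=9 (|r|=1), h=11 (|r|=1) → 3

3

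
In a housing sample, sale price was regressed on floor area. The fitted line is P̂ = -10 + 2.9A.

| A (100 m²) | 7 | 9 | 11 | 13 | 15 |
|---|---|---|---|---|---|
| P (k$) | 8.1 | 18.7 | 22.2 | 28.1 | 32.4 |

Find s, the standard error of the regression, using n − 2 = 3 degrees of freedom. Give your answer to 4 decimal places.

s = 2.0865

A=7: P̂ = -10 + 2.9·7 = 10.3; r = 8.1 − 10.3 = -2.2
A=9: P̂ = -10 + 2.9·9 = 16.1; r = 18.7 − 16.1 = 2.6
A=11: P̂ = -10 + 2.9·11 = 21.9; r = 22.2 − 21.9 = 0.3
A=13: P̂ = -10 + 2.9·13 = 27.7; r = 28.1 − 27.7 = 0.4
A=15: P̂ = -10 + 2.9·15 = 33.5; r = 32.4 − 33.5 = -1.1
SSE = 4.84 + 6.76 + 0.09 + 0.16 + 1.21 = 13.06
s = √(13.06/3) = √4.35333 ≈ 2.0865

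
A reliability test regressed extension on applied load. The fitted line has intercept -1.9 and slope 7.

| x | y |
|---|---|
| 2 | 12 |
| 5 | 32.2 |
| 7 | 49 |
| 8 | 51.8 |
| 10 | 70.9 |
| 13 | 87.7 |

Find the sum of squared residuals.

x=2: ŷ = -1.9 + 7·2 = 12.1; e = 12 − 12.1 = -0.1
x=5: ŷ = -1.9 + 7·5 = 33.1; e = 32.2 − 33.1 = -0.9
x=7: ŷ = -1.9 + 7·7 = 47.1; e = 49 − 47.1 = 1.9
x=8: ŷ = -1.9 + 7·8 = 54.1; e = 51.8 − 54.1 = -2.3
x=10: ŷ = -1.9 + 7·10 = 68.1; e = 70.9 − 68.1 = 2.8
x=13: ŷ = -1.9 + 7·13 = 89.1; e = 87.7 − 89.1 = -1.4
SSE = 0.01 + 0.81 + 3.61 + 5.29 + 7.84 + 1.96 = 19.52

SSE = 19.52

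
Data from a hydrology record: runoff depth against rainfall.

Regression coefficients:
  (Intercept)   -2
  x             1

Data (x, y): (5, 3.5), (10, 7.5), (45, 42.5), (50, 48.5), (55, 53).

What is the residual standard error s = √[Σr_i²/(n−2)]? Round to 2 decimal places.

s = 0.58

x=5: ŷ = -2 + 5 = 3; r = 3.5 − 3 = 0.5
x=10: ŷ = -2 + 10 = 8; r = 7.5 − 8 = -0.5
x=45: ŷ = -2 + 45 = 43; r = 42.5 − 43 = -0.5
x=50: ŷ = -2 + 50 = 48; r = 48.5 − 48 = 0.5
x=55: ŷ = -2 + 55 = 53; r = 53 − 53 = 0
SSE = 0.25 + 0.25 + 0.25 + 0.25 + 0 = 1
s = √(1/3) = √0.333333 ≈ 0.58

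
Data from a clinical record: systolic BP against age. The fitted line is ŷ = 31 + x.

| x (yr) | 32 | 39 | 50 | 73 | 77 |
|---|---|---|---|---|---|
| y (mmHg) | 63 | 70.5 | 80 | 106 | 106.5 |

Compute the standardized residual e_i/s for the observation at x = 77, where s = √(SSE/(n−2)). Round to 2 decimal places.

x=32: ŷ = 31 + 32 = 63; e = 63 − 63 = 0
x=39: ŷ = 31 + 39 = 70; e = 70.5 − 70 = 0.5
x=50: ŷ = 31 + 50 = 81; e = 80 − 81 = -1
x=73: ŷ = 31 + 73 = 104; e = 106 − 104 = 2
x=77: ŷ = 31 + 77 = 108; e = 106.5 − 108 = -1.5
SSE = 0 + 0.25 + 1 + 4 + 2.25 = 7.5
s = √(7.5/3) = 1.58114
e/s = -1.5 / 1.58114 = -0.95

-0.95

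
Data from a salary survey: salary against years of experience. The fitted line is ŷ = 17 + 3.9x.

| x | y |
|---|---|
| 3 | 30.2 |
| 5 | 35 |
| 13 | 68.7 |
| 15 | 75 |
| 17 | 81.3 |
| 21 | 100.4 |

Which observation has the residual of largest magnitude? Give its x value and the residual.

x = 17, e = -2

x=3: ŷ = 17 + 3.9·3 = 28.7; e = 30.2 − 28.7 = 1.5
x=5: ŷ = 17 + 3.9·5 = 36.5; e = 35 − 36.5 = -1.5
x=13: ŷ = 17 + 3.9·13 = 67.7; e = 68.7 − 67.7 = 1
x=15: ŷ = 17 + 3.9·15 = 75.5; e = 75 − 75.5 = -0.5
x=17: ŷ = 17 + 3.9·17 = 83.3; e = 81.3 − 83.3 = -2
x=21: ŷ = 17 + 3.9·21 = 98.9; e = 100.4 − 98.9 = 1.5
Largest |e| is 2 at x = 17, residual -2.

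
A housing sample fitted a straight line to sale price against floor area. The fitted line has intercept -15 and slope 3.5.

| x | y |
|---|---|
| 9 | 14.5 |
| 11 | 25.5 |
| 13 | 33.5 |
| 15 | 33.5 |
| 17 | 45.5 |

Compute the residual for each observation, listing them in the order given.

-2, 2, 3, -4, 1

x=9: ŷ = -15 + 3.5·9 = 16.5; r = 14.5 − 16.5 = -2
x=11: ŷ = -15 + 3.5·11 = 23.5; r = 25.5 − 23.5 = 2
x=13: ŷ = -15 + 3.5·13 = 30.5; r = 33.5 − 30.5 = 3
x=15: ŷ = -15 + 3.5·15 = 37.5; r = 33.5 − 37.5 = -4
x=17: ŷ = -15 + 3.5·17 = 44.5; r = 45.5 − 44.5 = 1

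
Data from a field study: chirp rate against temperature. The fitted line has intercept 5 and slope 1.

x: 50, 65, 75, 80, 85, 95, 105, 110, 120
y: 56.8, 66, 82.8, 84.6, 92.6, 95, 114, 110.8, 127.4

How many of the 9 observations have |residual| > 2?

7

x=50: ŷ = 5 + 50 = 55; r = 56.8 − 55 = 1.8
x=65: ŷ = 5 + 65 = 70; r = 66 − 70 = -4
x=75: ŷ = 5 + 75 = 80; r = 82.8 − 80 = 2.8
x=80: ŷ = 5 + 80 = 85; r = 84.6 − 85 = -0.4
x=85: ŷ = 5 + 85 = 90; r = 92.6 − 90 = 2.6
x=95: ŷ = 5 + 95 = 100; r = 95 − 100 = -5
x=105: ŷ = 5 + 105 = 110; r = 114 − 110 = 4
x=110: ŷ = 5 + 110 = 115; r = 110.8 − 115 = -4.2
x=120: ŷ = 5 + 120 = 125; r = 127.4 − 125 = 2.4
|r| > 2: x=65 (|r|=4), x=75 (|r|=2.8), x=85 (|r|=2.6), x=95 (|r|=5), x=105 (|r|=4), x=110 (|r|=4.2), x=120 (|r|=2.4) → 7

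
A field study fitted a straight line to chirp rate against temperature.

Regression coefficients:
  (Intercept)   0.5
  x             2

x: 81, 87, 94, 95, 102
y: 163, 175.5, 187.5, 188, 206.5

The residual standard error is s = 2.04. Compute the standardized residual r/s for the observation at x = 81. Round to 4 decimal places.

ŷ = 0.5 + 2·81 = 162.5
r = 163 − 162.5 = 0.5
r/s = 0.5 / 2.04 = 0.2451

0.2451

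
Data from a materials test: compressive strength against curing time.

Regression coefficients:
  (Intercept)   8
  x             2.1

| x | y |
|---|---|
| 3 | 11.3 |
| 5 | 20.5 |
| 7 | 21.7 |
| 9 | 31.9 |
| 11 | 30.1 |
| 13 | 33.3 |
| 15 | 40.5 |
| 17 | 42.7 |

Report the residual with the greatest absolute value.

e = 5

x=3: ŷ = 8 + 2.1·3 = 14.3; e = 11.3 − 14.3 = -3
x=5: ŷ = 8 + 2.1·5 = 18.5; e = 20.5 − 18.5 = 2
x=7: ŷ = 8 + 2.1·7 = 22.7; e = 21.7 − 22.7 = -1
x=9: ŷ = 8 + 2.1·9 = 26.9; e = 31.9 − 26.9 = 5
x=11: ŷ = 8 + 2.1·11 = 31.1; e = 30.1 − 31.1 = -1
x=13: ŷ = 8 + 2.1·13 = 35.3; e = 33.3 − 35.3 = -2
x=15: ŷ = 8 + 2.1·15 = 39.5; e = 40.5 − 39.5 = 1
x=17: ŷ = 8 + 2.1·17 = 43.7; e = 42.7 − 43.7 = -1
Largest |e| is 5 at x = 9, residual 5.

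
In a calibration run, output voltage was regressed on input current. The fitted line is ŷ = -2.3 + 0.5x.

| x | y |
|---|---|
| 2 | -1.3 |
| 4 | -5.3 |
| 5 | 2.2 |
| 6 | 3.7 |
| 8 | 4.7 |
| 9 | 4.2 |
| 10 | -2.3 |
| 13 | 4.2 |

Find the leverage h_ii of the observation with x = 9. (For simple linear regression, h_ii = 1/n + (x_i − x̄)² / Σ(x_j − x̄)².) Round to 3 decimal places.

h = 0.165

x̄ = (2 + 4 + 5 + 6 + 8 + 9 + 10 + 13)/8 = 7.125
Σ(x − x̄)² = 26.2656 + 9.76562 + 4.51562 + 1.26562 + 0.765625 + 3.51562 + 8.26562 + 34.5156 = 88.875
h = 1/8 + (1.875)²/88.875 = 0.125 + 0.039557 = 0.165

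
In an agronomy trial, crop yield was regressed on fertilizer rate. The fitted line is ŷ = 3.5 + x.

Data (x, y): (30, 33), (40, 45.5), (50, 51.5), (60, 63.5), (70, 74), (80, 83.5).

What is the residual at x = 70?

ŷ = 3.5 + 70 = 73.5
r = 74 − 73.5 = 0.5

r = 0.5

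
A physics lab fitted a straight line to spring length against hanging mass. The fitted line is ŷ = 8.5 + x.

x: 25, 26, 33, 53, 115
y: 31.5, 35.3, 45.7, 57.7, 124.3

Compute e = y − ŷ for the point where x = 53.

ŷ = 8.5 + 53 = 61.5
e = 57.7 − 61.5 = -3.8

e = -3.8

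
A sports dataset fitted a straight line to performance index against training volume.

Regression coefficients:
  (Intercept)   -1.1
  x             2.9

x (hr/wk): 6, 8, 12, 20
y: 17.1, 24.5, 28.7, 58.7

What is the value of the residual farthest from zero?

e = -5

x=6: ŷ = -1.1 + 2.9·6 = 16.3; e = 17.1 − 16.3 = 0.8
x=8: ŷ = -1.1 + 2.9·8 = 22.1; e = 24.5 − 22.1 = 2.4
x=12: ŷ = -1.1 + 2.9·12 = 33.7; e = 28.7 − 33.7 = -5
x=20: ŷ = -1.1 + 2.9·20 = 56.9; e = 58.7 − 56.9 = 1.8
Largest |e| is 5 at x = 12, residual -5.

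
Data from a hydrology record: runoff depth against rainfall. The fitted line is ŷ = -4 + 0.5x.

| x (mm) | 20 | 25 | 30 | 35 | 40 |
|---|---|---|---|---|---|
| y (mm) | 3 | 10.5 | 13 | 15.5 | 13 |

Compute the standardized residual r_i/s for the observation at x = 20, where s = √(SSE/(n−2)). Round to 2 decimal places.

x=20: ŷ = -4 + 0.5·20 = 6; r = 3 − 6 = -3
x=25: ŷ = -4 + 0.5·25 = 8.5; r = 10.5 − 8.5 = 2
x=30: ŷ = -4 + 0.5·30 = 11; r = 13 − 11 = 2
x=35: ŷ = -4 + 0.5·35 = 13.5; r = 15.5 − 13.5 = 2
x=40: ŷ = -4 + 0.5·40 = 16; r = 13 − 16 = -3
SSE = 9 + 4 + 4 + 4 + 9 = 30
s = √(30/3) = 3.16228
r/s = -3 / 3.16228 = -0.95

-0.95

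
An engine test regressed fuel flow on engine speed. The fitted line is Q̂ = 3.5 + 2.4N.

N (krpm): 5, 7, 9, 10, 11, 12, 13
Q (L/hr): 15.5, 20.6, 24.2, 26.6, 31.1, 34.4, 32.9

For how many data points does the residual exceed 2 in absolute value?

N=5: Q̂ = 3.5 + 2.4·5 = 15.5; r = 15.5 − 15.5 = 0
N=7: Q̂ = 3.5 + 2.4·7 = 20.3; r = 20.6 − 20.3 = 0.3
N=9: Q̂ = 3.5 + 2.4·9 = 25.1; r = 24.2 − 25.1 = -0.9
N=10: Q̂ = 3.5 + 2.4·10 = 27.5; r = 26.6 − 27.5 = -0.9
N=11: Q̂ = 3.5 + 2.4·11 = 29.9; r = 31.1 − 29.9 = 1.2
N=12: Q̂ = 3.5 + 2.4·12 = 32.3; r = 34.4 − 32.3 = 2.1
N=13: Q̂ = 3.5 + 2.4·13 = 34.7; r = 32.9 − 34.7 = -1.8
|r| > 2: N=12 (|r|=2.1) → 1

1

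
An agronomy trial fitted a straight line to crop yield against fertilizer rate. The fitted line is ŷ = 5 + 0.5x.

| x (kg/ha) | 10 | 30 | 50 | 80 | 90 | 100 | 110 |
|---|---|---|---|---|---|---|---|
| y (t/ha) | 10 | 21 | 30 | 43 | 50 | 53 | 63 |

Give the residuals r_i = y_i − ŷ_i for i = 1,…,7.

x=10: ŷ = 5 + 0.5·10 = 10; r = 10 − 10 = 0
x=30: ŷ = 5 + 0.5·30 = 20; r = 21 − 20 = 1
x=50: ŷ = 5 + 0.5·50 = 30; r = 30 − 30 = 0
x=80: ŷ = 5 + 0.5·80 = 45; r = 43 − 45 = -2
x=90: ŷ = 5 + 0.5·90 = 50; r = 50 − 50 = 0
x=100: ŷ = 5 + 0.5·100 = 55; r = 53 − 55 = -2
x=110: ŷ = 5 + 0.5·110 = 60; r = 63 − 60 = 3

0, 1, 0, -2, 0, -2, 3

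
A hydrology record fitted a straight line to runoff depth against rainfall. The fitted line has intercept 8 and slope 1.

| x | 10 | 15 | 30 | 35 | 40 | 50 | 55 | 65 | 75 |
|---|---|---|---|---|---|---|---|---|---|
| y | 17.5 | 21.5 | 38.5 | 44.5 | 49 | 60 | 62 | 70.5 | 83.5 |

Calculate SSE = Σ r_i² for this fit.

x=10: ŷ = 8 + 10 = 18; r = 17.5 − 18 = -0.5
x=15: ŷ = 8 + 15 = 23; r = 21.5 − 23 = -1.5
x=30: ŷ = 8 + 30 = 38; r = 38.5 − 38 = 0.5
x=35: ŷ = 8 + 35 = 43; r = 44.5 − 43 = 1.5
x=40: ŷ = 8 + 40 = 48; r = 49 − 48 = 1
x=50: ŷ = 8 + 50 = 58; r = 60 − 58 = 2
x=55: ŷ = 8 + 55 = 63; r = 62 − 63 = -1
x=65: ŷ = 8 + 65 = 73; r = 70.5 − 73 = -2.5
x=75: ŷ = 8 + 75 = 83; r = 83.5 − 83 = 0.5
SSE = 0.25 + 2.25 + 0.25 + 2.25 + 1 + 4 + 1 + 6.25 + 0.25 = 17.5

SSE = 17.5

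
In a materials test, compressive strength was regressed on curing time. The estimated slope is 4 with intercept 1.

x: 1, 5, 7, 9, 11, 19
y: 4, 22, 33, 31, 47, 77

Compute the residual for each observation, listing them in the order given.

x=1: ŷ = 1 + 4·1 = 5; r = 4 − 5 = -1
x=5: ŷ = 1 + 4·5 = 21; r = 22 − 21 = 1
x=7: ŷ = 1 + 4·7 = 29; r = 33 − 29 = 4
x=9: ŷ = 1 + 4·9 = 37; r = 31 − 37 = -6
x=11: ŷ = 1 + 4·11 = 45; r = 47 − 45 = 2
x=19: ŷ = 1 + 4·19 = 77; r = 77 − 77 = 0

-1, 1, 4, -6, 2, 0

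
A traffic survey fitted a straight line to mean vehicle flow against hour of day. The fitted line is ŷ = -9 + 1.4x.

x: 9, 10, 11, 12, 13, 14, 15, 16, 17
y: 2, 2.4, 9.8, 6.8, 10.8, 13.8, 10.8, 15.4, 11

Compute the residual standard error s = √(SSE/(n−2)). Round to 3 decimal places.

s = 2.792

x=9: ŷ = -9 + 1.4·9 = 3.6; r = 2 − 3.6 = -1.6
x=10: ŷ = -9 + 1.4·10 = 5; r = 2.4 − 5 = -2.6
x=11: ŷ = -9 + 1.4·11 = 6.4; r = 9.8 − 6.4 = 3.4
x=12: ŷ = -9 + 1.4·12 = 7.8; r = 6.8 − 7.8 = -1
x=13: ŷ = -9 + 1.4·13 = 9.2; r = 10.8 − 9.2 = 1.6
x=14: ŷ = -9 + 1.4·14 = 10.6; r = 13.8 − 10.6 = 3.2
x=15: ŷ = -9 + 1.4·15 = 12; r = 10.8 − 12 = -1.2
x=16: ŷ = -9 + 1.4·16 = 13.4; r = 15.4 − 13.4 = 2
x=17: ŷ = -9 + 1.4·17 = 14.8; r = 11 − 14.8 = -3.8
SSE = 2.56 + 6.76 + 11.56 + 1 + 2.56 + 10.24 + 1.44 + 4 + 14.44 = 54.56
s = √(54.56/7) = √7.79429 ≈ 2.792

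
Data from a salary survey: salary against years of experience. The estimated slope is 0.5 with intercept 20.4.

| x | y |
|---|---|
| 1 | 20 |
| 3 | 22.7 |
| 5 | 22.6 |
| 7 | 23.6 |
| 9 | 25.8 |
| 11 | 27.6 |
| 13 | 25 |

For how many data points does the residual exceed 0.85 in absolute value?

4

x=1: ŷ = 20.4 + 0.5·1 = 20.9; e = 20 − 20.9 = -0.9
x=3: ŷ = 20.4 + 0.5·3 = 21.9; e = 22.7 − 21.9 = 0.8
x=5: ŷ = 20.4 + 0.5·5 = 22.9; e = 22.6 − 22.9 = -0.3
x=7: ŷ = 20.4 + 0.5·7 = 23.9; e = 23.6 − 23.9 = -0.3
x=9: ŷ = 20.4 + 0.5·9 = 24.9; e = 25.8 − 24.9 = 0.9
x=11: ŷ = 20.4 + 0.5·11 = 25.9; e = 27.6 − 25.9 = 1.7
x=13: ŷ = 20.4 + 0.5·13 = 26.9; e = 25 − 26.9 = -1.9
|e| > 0.85: x=1 (|e|=0.9), x=9 (|e|=0.9), x=11 (|e|=1.7), x=13 (|e|=1.9) → 4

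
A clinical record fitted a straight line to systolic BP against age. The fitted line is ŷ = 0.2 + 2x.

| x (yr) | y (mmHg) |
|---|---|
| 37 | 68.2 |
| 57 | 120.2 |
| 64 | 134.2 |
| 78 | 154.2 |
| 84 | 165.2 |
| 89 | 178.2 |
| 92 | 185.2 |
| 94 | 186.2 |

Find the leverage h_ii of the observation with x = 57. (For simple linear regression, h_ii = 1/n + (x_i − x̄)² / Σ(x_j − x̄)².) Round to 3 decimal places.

x̄ = (37 + 57 + 64 + 78 + 84 + 89 + 92 + 94)/8 = 74.375
Σ(x − x̄)² = 1396.89 + 301.891 + 107.641 + 13.1406 + 92.6406 + 213.891 + 310.641 + 385.141 = 2821.88
h = 1/8 + (-17.375)²/2821.88 = 0.125 + 0.106982 = 0.232

h = 0.232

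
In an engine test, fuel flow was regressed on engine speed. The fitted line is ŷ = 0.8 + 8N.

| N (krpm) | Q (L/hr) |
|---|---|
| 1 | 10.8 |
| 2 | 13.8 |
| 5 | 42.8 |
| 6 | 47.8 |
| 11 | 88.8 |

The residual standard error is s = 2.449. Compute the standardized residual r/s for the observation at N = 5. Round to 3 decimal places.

ŷ = 0.8 + 8·5 = 40.8
r = 42.8 − 40.8 = 2
r/s = 2 / 2.449 = 0.817

0.817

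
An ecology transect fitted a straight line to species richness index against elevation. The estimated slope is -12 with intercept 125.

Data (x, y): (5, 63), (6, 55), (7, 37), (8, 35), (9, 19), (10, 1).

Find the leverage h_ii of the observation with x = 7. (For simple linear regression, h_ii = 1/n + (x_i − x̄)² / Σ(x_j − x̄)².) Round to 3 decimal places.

h = 0.181

x̄ = (5 + 6 + 7 + 8 + 9 + 10)/6 = 7.5
Σ(x − x̄)² = 6.25 + 2.25 + 0.25 + 0.25 + 2.25 + 6.25 = 17.5
h = 1/6 + (-0.5)²/17.5 = 0.166667 + 0.0142857 = 0.181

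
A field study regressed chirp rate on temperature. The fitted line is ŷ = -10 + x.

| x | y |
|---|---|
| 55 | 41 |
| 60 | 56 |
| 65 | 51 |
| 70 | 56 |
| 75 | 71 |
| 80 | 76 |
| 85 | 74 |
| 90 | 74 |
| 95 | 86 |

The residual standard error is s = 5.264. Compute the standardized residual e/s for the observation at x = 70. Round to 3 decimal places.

ŷ = -10 + 70 = 60
e = 56 − 60 = -4
e/s = -4 / 5.264 = -0.760

-0.760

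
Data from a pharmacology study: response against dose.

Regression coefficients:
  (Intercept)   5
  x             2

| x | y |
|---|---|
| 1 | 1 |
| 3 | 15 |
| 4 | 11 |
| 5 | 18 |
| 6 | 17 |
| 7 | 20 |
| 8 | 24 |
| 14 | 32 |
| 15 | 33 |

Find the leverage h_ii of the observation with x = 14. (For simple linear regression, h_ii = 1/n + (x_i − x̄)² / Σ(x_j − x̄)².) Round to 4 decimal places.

h = 0.3833

x̄ = (1 + 3 + 4 + 5 + 6 + 7 + 8 + 14 + 15)/9 = 7
Σ(x − x̄)² = 36 + 16 + 9 + 4 + 1 + 0 + 1 + 49 + 64 = 180
h = 1/9 + (7)²/180 = 0.111111 + 0.272222 = 0.3833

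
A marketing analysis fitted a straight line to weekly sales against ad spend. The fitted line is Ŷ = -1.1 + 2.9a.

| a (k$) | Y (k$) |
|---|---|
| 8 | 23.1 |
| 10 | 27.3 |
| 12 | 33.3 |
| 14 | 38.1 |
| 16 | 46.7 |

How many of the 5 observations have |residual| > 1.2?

a=8: Ŷ = -1.1 + 2.9·8 = 22.1; r = 23.1 − 22.1 = 1
a=10: Ŷ = -1.1 + 2.9·10 = 27.9; r = 27.3 − 27.9 = -0.6
a=12: Ŷ = -1.1 + 2.9·12 = 33.7; r = 33.3 − 33.7 = -0.4
a=14: Ŷ = -1.1 + 2.9·14 = 39.5; r = 38.1 − 39.5 = -1.4
a=16: Ŷ = -1.1 + 2.9·16 = 45.3; r = 46.7 − 45.3 = 1.4
|r| > 1.2: a=14 (|r|=1.4), a=16 (|r|=1.4) → 2

2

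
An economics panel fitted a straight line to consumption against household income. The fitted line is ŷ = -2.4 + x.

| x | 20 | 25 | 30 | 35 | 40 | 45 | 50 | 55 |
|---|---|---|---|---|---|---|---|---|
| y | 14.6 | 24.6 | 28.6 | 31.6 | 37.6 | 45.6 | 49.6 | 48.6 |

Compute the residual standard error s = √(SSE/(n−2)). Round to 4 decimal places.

x=20: ŷ = -2.4 + 20 = 17.6; r = 14.6 − 17.6 = -3
x=25: ŷ = -2.4 + 25 = 22.6; r = 24.6 − 22.6 = 2
x=30: ŷ = -2.4 + 30 = 27.6; r = 28.6 − 27.6 = 1
x=35: ŷ = -2.4 + 35 = 32.6; r = 31.6 − 32.6 = -1
x=40: ŷ = -2.4 + 40 = 37.6; r = 37.6 − 37.6 = 0
x=45: ŷ = -2.4 + 45 = 42.6; r = 45.6 − 42.6 = 3
x=50: ŷ = -2.4 + 50 = 47.6; r = 49.6 − 47.6 = 2
x=55: ŷ = -2.4 + 55 = 52.6; r = 48.6 − 52.6 = -4
SSE = 9 + 4 + 1 + 1 + 0 + 9 + 4 + 16 = 44
s = √(44/6) = √7.33333 ≈ 2.7080

s = 2.7080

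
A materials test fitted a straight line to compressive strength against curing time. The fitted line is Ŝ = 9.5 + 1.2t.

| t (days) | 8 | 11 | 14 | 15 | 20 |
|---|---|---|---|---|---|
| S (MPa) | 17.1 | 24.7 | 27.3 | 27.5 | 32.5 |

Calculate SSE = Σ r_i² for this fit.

SSE = 10

t=8: Ŝ = 9.5 + 1.2·8 = 19.1; r = 17.1 − 19.1 = -2
t=11: Ŝ = 9.5 + 1.2·11 = 22.7; r = 24.7 − 22.7 = 2
t=14: Ŝ = 9.5 + 1.2·14 = 26.3; r = 27.3 − 26.3 = 1
t=15: Ŝ = 9.5 + 1.2·15 = 27.5; r = 27.5 − 27.5 = 0
t=20: Ŝ = 9.5 + 1.2·20 = 33.5; r = 32.5 − 33.5 = -1
SSE = 4 + 4 + 1 + 0 + 1 = 10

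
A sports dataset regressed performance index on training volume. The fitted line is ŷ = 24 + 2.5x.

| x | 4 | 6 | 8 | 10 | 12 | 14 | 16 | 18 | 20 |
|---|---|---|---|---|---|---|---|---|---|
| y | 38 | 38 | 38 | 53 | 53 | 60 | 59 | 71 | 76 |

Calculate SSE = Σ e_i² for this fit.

x=4: ŷ = 24 + 2.5·4 = 34; e = 38 − 34 = 4
x=6: ŷ = 24 + 2.5·6 = 39; e = 38 − 39 = -1
x=8: ŷ = 24 + 2.5·8 = 44; e = 38 − 44 = -6
x=10: ŷ = 24 + 2.5·10 = 49; e = 53 − 49 = 4
x=12: ŷ = 24 + 2.5·12 = 54; e = 53 − 54 = -1
x=14: ŷ = 24 + 2.5·14 = 59; e = 60 − 59 = 1
x=16: ŷ = 24 + 2.5·16 = 64; e = 59 − 64 = -5
x=18: ŷ = 24 + 2.5·18 = 69; e = 71 − 69 = 2
x=20: ŷ = 24 + 2.5·20 = 74; e = 76 − 74 = 2
SSE = 16 + 1 + 36 + 16 + 1 + 1 + 25 + 4 + 4 = 104

SSE = 104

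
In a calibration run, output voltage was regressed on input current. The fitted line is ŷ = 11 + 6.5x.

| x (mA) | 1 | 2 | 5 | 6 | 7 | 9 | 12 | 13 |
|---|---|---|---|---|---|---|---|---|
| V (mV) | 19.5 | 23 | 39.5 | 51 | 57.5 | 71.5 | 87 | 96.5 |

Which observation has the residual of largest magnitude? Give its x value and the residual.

x = 5, e = -4

x=1: ŷ = 11 + 6.5·1 = 17.5; e = 19.5 − 17.5 = 2
x=2: ŷ = 11 + 6.5·2 = 24; e = 23 − 24 = -1
x=5: ŷ = 11 + 6.5·5 = 43.5; e = 39.5 − 43.5 = -4
x=6: ŷ = 11 + 6.5·6 = 50; e = 51 − 50 = 1
x=7: ŷ = 11 + 6.5·7 = 56.5; e = 57.5 − 56.5 = 1
x=9: ŷ = 11 + 6.5·9 = 69.5; e = 71.5 − 69.5 = 2
x=12: ŷ = 11 + 6.5·12 = 89; e = 87 − 89 = -2
x=13: ŷ = 11 + 6.5·13 = 95.5; e = 96.5 − 95.5 = 1
Largest |e| is 4 at x = 5, residual -4.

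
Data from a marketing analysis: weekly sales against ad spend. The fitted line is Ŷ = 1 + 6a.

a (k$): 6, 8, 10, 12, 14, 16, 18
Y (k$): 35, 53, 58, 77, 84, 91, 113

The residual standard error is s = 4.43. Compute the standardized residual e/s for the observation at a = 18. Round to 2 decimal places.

0.90

Ŷ = 1 + 6·18 = 109
e = 113 − 109 = 4
e/s = 4 / 4.43 = 0.90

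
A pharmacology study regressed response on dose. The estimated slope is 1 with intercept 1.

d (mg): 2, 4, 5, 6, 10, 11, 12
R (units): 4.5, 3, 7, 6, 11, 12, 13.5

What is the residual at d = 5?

R̂ = 1 + 5 = 6
e = 7 − 6 = 1

e = 1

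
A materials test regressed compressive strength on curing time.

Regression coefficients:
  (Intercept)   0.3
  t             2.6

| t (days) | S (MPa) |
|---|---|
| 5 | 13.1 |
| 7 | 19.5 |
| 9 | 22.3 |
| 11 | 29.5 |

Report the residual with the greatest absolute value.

t=5: ŷ = 0.3 + 2.6·5 = 13.3; e = 13.1 − 13.3 = -0.2
t=7: ŷ = 0.3 + 2.6·7 = 18.5; e = 19.5 − 18.5 = 1
t=9: ŷ = 0.3 + 2.6·9 = 23.7; e = 22.3 − 23.7 = -1.4
t=11: ŷ = 0.3 + 2.6·11 = 28.9; e = 29.5 − 28.9 = 0.6
Largest |e| is 1.4 at t = 9, residual -1.4.

e = -1.4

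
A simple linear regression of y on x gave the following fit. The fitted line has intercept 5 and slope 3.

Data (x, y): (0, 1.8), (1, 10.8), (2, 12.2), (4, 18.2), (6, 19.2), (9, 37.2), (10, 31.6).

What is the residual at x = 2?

ŷ = 5 + 3·2 = 11
e = 12.2 − 11 = 1.2

e = 1.2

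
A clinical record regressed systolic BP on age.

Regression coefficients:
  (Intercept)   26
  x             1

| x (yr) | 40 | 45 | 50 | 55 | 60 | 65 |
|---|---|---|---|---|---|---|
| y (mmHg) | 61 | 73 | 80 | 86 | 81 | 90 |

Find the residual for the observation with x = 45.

ŷ = 26 + 45 = 71
e = 73 − 71 = 2

e = 2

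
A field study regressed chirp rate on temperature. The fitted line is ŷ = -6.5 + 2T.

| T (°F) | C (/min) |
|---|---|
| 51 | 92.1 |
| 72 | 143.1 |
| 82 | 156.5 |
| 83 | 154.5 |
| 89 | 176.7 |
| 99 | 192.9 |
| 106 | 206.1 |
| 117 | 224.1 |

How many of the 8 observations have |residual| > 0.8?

7

T=51: ŷ = -6.5 + 2·51 = 95.5; e = 92.1 − 95.5 = -3.4
T=72: ŷ = -6.5 + 2·72 = 137.5; e = 143.1 − 137.5 = 5.6
T=82: ŷ = -6.5 + 2·82 = 157.5; e = 156.5 − 157.5 = -1
T=83: ŷ = -6.5 + 2·83 = 159.5; e = 154.5 − 159.5 = -5
T=89: ŷ = -6.5 + 2·89 = 171.5; e = 176.7 − 171.5 = 5.2
T=99: ŷ = -6.5 + 2·99 = 191.5; e = 192.9 − 191.5 = 1.4
T=106: ŷ = -6.5 + 2·106 = 205.5; e = 206.1 − 205.5 = 0.6
T=117: ŷ = -6.5 + 2·117 = 227.5; e = 224.1 − 227.5 = -3.4
|e| > 0.8: T=51 (|e|=3.4), T=72 (|e|=5.6), T=82 (|e|=1), T=83 (|e|=5), T=89 (|e|=5.2), T=99 (|e|=1.4), T=117 (|e|=3.4) → 7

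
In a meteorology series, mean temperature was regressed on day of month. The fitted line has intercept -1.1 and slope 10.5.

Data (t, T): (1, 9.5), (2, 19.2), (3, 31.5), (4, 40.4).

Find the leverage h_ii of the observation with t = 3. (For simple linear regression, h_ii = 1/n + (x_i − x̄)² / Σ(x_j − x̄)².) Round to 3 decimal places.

h = 0.300

t̄ = (1 + 2 + 3 + 4)/4 = 2.5
Σ(t − t̄)² = 2.25 + 0.25 + 0.25 + 2.25 = 5
h = 1/4 + (0.5)²/5 = 0.25 + 0.05 = 0.300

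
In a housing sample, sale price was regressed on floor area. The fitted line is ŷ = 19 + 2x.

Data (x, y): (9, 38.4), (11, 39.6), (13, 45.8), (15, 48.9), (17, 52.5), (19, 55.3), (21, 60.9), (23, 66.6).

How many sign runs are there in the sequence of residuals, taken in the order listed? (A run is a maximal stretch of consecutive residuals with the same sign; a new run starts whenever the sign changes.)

5 runs

x=9: ŷ = 19 + 2·9 = 37; r = 38.4 − 37 = 1.4
x=11: ŷ = 19 + 2·11 = 41; r = 39.6 − 41 = -1.4
x=13: ŷ = 19 + 2·13 = 45; r = 45.8 − 45 = 0.8
x=15: ŷ = 19 + 2·15 = 49; r = 48.9 − 49 = -0.1
x=17: ŷ = 19 + 2·17 = 53; r = 52.5 − 53 = -0.5
x=19: ŷ = 19 + 2·19 = 57; r = 55.3 − 57 = -1.7
x=21: ŷ = 19 + 2·21 = 61; r = 60.9 − 61 = -0.1
x=23: ŷ = 19 + 2·23 = 65; r = 66.6 − 65 = 1.6
Signs: + − + − − − − +
Runs: +×1, −×1, +×1, −×4, +×1 → 5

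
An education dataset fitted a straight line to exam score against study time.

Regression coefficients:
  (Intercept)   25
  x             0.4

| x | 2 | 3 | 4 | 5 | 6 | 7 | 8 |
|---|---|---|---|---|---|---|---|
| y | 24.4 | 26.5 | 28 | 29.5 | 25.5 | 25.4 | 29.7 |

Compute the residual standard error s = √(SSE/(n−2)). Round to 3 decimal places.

s = 2.092

x=2: ŷ = 25 + 0.4·2 = 25.8; e = 24.4 − 25.8 = -1.4
x=3: ŷ = 25 + 0.4·3 = 26.2; e = 26.5 − 26.2 = 0.3
x=4: ŷ = 25 + 0.4·4 = 26.6; e = 28 − 26.6 = 1.4
x=5: ŷ = 25 + 0.4·5 = 27; e = 29.5 − 27 = 2.5
x=6: ŷ = 25 + 0.4·6 = 27.4; e = 25.5 − 27.4 = -1.9
x=7: ŷ = 25 + 0.4·7 = 27.8; e = 25.4 − 27.8 = -2.4
x=8: ŷ = 25 + 0.4·8 = 28.2; e = 29.7 − 28.2 = 1.5
SSE = 1.96 + 0.09 + 1.96 + 6.25 + 3.61 + 5.76 + 2.25 = 21.88
s = √(21.88/5) = √4.376 ≈ 2.092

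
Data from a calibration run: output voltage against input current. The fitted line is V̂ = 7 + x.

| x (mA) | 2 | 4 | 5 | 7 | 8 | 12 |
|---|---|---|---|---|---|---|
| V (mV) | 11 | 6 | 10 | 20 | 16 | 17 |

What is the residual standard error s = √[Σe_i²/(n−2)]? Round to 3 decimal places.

x=2: V̂ = 7 + 2 = 9; e = 11 − 9 = 2
x=4: V̂ = 7 + 4 = 11; e = 6 − 11 = -5
x=5: V̂ = 7 + 5 = 12; e = 10 − 12 = -2
x=7: V̂ = 7 + 7 = 14; e = 20 − 14 = 6
x=8: V̂ = 7 + 8 = 15; e = 16 − 15 = 1
x=12: V̂ = 7 + 12 = 19; e = 17 − 19 = -2
SSE = 4 + 25 + 4 + 36 + 1 + 4 = 74
s = √(74/4) = √18.5 ≈ 4.301

s = 4.301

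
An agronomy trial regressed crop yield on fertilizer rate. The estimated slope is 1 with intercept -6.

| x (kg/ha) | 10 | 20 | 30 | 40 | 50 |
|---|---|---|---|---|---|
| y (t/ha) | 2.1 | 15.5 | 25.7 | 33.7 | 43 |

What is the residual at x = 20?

e = 1.5

ŷ = -6 + 20 = 14
e = 15.5 − 14 = 1.5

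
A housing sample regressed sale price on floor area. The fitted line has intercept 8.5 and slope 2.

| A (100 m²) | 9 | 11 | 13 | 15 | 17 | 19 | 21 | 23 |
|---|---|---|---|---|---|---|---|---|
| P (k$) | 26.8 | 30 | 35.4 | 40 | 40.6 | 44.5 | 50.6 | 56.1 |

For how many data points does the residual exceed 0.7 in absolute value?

A=9: ŷ = 8.5 + 2·9 = 26.5; e = 26.8 − 26.5 = 0.3
A=11: ŷ = 8.5 + 2·11 = 30.5; e = 30 − 30.5 = -0.5
A=13: ŷ = 8.5 + 2·13 = 34.5; e = 35.4 − 34.5 = 0.9
A=15: ŷ = 8.5 + 2·15 = 38.5; e = 40 − 38.5 = 1.5
A=17: ŷ = 8.5 + 2·17 = 42.5; e = 40.6 − 42.5 = -1.9
A=19: ŷ = 8.5 + 2·19 = 46.5; e = 44.5 − 46.5 = -2
A=21: ŷ = 8.5 + 2·21 = 50.5; e = 50.6 − 50.5 = 0.1
A=23: ŷ = 8.5 + 2·23 = 54.5; e = 56.1 − 54.5 = 1.6
|e| > 0.7: A=13 (|e|=0.9), A=15 (|e|=1.5), A=17 (|e|=1.9), A=19 (|e|=2), A=23 (|e|=1.6) → 5

5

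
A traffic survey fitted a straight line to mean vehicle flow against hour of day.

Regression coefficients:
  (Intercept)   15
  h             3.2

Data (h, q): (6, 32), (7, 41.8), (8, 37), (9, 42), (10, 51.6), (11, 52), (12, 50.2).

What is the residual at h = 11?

q̂ = 15 + 3.2·11 = 50.2
r = 52 − 50.2 = 1.8

r = 1.8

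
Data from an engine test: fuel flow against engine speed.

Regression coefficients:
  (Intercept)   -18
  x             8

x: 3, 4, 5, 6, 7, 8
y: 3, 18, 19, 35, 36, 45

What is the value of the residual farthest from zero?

x=3: ŷ = -18 + 8·3 = 6; r = 3 − 6 = -3
x=4: ŷ = -18 + 8·4 = 14; r = 18 − 14 = 4
x=5: ŷ = -18 + 8·5 = 22; r = 19 − 22 = -3
x=6: ŷ = -18 + 8·6 = 30; r = 35 − 30 = 5
x=7: ŷ = -18 + 8·7 = 38; r = 36 − 38 = -2
x=8: ŷ = -18 + 8·8 = 46; r = 45 − 46 = -1
Largest |r| is 5 at x = 6, residual 5.

r = 5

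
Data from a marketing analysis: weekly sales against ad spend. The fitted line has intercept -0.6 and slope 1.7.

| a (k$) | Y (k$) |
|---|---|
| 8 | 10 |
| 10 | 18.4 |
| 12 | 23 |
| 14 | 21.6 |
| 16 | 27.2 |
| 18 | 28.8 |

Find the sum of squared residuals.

SSE = 27.6

a=8: ŷ = -0.6 + 1.7·8 = 13; e = 10 − 13 = -3
a=10: ŷ = -0.6 + 1.7·10 = 16.4; e = 18.4 − 16.4 = 2
a=12: ŷ = -0.6 + 1.7·12 = 19.8; e = 23 − 19.8 = 3.2
a=14: ŷ = -0.6 + 1.7·14 = 23.2; e = 21.6 − 23.2 = -1.6
a=16: ŷ = -0.6 + 1.7·16 = 26.6; e = 27.2 − 26.6 = 0.6
a=18: ŷ = -0.6 + 1.7·18 = 30; e = 28.8 − 30 = -1.2
SSE = 9 + 4 + 10.24 + 2.56 + 0.36 + 1.44 = 27.6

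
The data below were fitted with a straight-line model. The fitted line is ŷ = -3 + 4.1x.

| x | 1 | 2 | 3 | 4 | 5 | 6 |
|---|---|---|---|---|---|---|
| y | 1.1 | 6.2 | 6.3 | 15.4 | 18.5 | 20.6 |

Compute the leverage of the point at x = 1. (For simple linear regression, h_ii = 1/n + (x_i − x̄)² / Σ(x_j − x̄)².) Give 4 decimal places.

x̄ = (1 + 2 + 3 + 4 + 5 + 6)/6 = 3.5
Σ(x − x̄)² = 6.25 + 2.25 + 0.25 + 0.25 + 2.25 + 6.25 = 17.5
h = 1/6 + (-2.5)²/17.5 = 0.166667 + 0.357143 = 0.5238

h = 0.5238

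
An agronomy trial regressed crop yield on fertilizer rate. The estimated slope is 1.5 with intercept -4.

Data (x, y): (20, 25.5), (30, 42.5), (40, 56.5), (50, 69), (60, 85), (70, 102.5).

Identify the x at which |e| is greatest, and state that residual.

x = 50, e = -2

x=20: ŷ = -4 + 1.5·20 = 26; e = 25.5 − 26 = -0.5
x=30: ŷ = -4 + 1.5·30 = 41; e = 42.5 − 41 = 1.5
x=40: ŷ = -4 + 1.5·40 = 56; e = 56.5 − 56 = 0.5
x=50: ŷ = -4 + 1.5·50 = 71; e = 69 − 71 = -2
x=60: ŷ = -4 + 1.5·60 = 86; e = 85 − 86 = -1
x=70: ŷ = -4 + 1.5·70 = 101; e = 102.5 − 101 = 1.5
Largest |e| is 2 at x = 50, residual -2.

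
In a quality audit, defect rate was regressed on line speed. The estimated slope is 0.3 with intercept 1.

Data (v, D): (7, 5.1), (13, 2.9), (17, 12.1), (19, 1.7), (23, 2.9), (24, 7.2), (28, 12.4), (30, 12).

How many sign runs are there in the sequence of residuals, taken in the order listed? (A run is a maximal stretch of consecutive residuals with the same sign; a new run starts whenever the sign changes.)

v=7: ŷ = 1 + 0.3·7 = 3.1; e = 5.1 − 3.1 = 2
v=13: ŷ = 1 + 0.3·13 = 4.9; e = 2.9 − 4.9 = -2
v=17: ŷ = 1 + 0.3·17 = 6.1; e = 12.1 − 6.1 = 6
v=19: ŷ = 1 + 0.3·19 = 6.7; e = 1.7 − 6.7 = -5
v=23: ŷ = 1 + 0.3·23 = 7.9; e = 2.9 − 7.9 = -5
v=24: ŷ = 1 + 0.3·24 = 8.2; e = 7.2 − 8.2 = -1
v=28: ŷ = 1 + 0.3·28 = 9.4; e = 12.4 − 9.4 = 3
v=30: ŷ = 1 + 0.3·30 = 10; e = 12 − 10 = 2
Signs: + − + − − − + +
Runs: +×1, −×1, +×1, −×3, +×2 → 5

5 runs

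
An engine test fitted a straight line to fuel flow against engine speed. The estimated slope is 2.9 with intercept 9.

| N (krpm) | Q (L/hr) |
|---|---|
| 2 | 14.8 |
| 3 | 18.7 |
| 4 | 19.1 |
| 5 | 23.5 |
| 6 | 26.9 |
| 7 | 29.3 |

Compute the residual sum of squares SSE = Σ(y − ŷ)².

SSE = 3.5

N=2: Q̂ = 9 + 2.9·2 = 14.8; r = 14.8 − 14.8 = 0
N=3: Q̂ = 9 + 2.9·3 = 17.7; r = 18.7 − 17.7 = 1
N=4: Q̂ = 9 + 2.9·4 = 20.6; r = 19.1 − 20.6 = -1.5
N=5: Q̂ = 9 + 2.9·5 = 23.5; r = 23.5 − 23.5 = 0
N=6: Q̂ = 9 + 2.9·6 = 26.4; r = 26.9 − 26.4 = 0.5
N=7: Q̂ = 9 + 2.9·7 = 29.3; r = 29.3 − 29.3 = 0
SSE = 0 + 1 + 2.25 + 0 + 0.25 + 0 = 3.5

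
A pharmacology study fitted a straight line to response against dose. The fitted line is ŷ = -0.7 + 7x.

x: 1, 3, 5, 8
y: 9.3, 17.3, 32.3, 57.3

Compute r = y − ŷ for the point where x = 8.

r = 2

ŷ = -0.7 + 7·8 = 55.3
r = 57.3 − 55.3 = 2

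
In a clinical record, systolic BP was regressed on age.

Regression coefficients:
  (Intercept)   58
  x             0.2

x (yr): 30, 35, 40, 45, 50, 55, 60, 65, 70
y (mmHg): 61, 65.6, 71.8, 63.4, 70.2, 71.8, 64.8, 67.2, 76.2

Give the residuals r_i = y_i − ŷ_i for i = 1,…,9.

x=30: ŷ = 58 + 0.2·30 = 64; r = 61 − 64 = -3
x=35: ŷ = 58 + 0.2·35 = 65; r = 65.6 − 65 = 0.6
x=40: ŷ = 58 + 0.2·40 = 66; r = 71.8 − 66 = 5.8
x=45: ŷ = 58 + 0.2·45 = 67; r = 63.4 − 67 = -3.6
x=50: ŷ = 58 + 0.2·50 = 68; r = 70.2 − 68 = 2.2
x=55: ŷ = 58 + 0.2·55 = 69; r = 71.8 − 69 = 2.8
x=60: ŷ = 58 + 0.2·60 = 70; r = 64.8 − 70 = -5.2
x=65: ŷ = 58 + 0.2·65 = 71; r = 67.2 − 71 = -3.8
x=70: ŷ = 58 + 0.2·70 = 72; r = 76.2 − 72 = 4.2

-3, 0.6, 5.8, -3.6, 2.2, 2.8, -5.2, -3.8, 4.2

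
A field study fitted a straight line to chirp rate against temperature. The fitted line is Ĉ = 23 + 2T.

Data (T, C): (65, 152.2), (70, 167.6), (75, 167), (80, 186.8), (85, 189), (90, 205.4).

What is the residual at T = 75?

Ĉ = 23 + 2·75 = 173
e = 167 − 173 = -6

e = -6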